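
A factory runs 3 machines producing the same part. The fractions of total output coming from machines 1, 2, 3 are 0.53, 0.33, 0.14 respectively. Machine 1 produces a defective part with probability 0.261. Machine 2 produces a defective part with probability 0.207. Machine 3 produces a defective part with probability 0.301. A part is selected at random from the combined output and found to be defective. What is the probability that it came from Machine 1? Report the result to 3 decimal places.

Tabulate prior·likelihood by source: [1] prior 0.53, lik 0.261, product 0.1383; [2] prior 0.33, lik 0.207, product 0.06831; [3] prior 0.14, lik 0.301, product 0.04214.
Normalizing constant = 0.24878; the posterior for Machine 1 is its product over the sum, 0.1383/0.24878 = 0.556.

Posterior probability ≈ 0.556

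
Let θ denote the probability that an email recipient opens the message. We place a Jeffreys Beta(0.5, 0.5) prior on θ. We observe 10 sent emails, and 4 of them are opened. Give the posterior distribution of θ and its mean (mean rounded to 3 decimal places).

Observing 4 successes and 6 failures updates Beta(0.5, 0.5) by adding the success and failure counts to the two shape parameters: α = 0.5+4 = 4.5, β = 0.5+6 = 6.5.
E[θ | data] = 4.5/(4.5+6.5) = 0.409.

Posterior: Beta(4.5, 6.5); mean ≈ 0.409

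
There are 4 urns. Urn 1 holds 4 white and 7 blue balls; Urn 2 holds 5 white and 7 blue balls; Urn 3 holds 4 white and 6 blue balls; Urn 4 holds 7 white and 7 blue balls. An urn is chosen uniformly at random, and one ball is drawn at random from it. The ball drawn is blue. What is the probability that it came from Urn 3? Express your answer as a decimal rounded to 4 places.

Posterior probability ≈ 0.2587

P(blue|Urn 1) = 0.6364; P(blue|Urn 2) = 0.5833; P(blue|Urn 3) = 0.6; P(blue|Urn 4) = 0.5.
Prior × likelihood for each source: 0.25·0.6364=0.1591, 0.25·0.5833=0.1458, 0.25·0.6=0.1500, 0.25·0.5=0.1250. Summing gives P(blue) = 0.57992.
P(Urn 3 | blue) = 0.1500 / 0.57992 = 0.2587.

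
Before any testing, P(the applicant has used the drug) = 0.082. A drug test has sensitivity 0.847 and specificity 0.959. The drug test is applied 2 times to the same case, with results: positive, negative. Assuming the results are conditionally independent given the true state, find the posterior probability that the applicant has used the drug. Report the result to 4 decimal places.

Posterior P(H) ≈ 0.2274

Let H be the event that the applicant has used the drug; start with P(H) = 0.082. P('positive'|H) = 0.847, P('positive'|¬H) = 0.041.
Update on result 1 ('positive'): P(H) ← 0.847·0.0820 / (0.847·0.0820 + 0.041·0.9180) = 0.069454/0.10709 = 0.6485.
Update on result 2 ('negative'): P(H) ← 0.153·0.6485 / (0.153·0.6485 + 0.959·0.3515) = 0.099227/0.43627 = 0.2274.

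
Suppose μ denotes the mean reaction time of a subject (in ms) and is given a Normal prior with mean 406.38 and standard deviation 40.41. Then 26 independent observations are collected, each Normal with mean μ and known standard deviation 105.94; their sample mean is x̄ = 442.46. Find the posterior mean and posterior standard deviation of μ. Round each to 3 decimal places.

With known σ, the Normal prior is conjugate. Weight on the data is w = (n/σ²)/(n/σ² + 1/τ₀²) = 0.00231661/(0.00231661+0.00061238) = 0.79092.
Posterior mean = w·x̄ + (1−w)·μ₀ = 0.79092·442.46 + 0.20908·406.38 = 434.917. Posterior variance = 1/(0.00231661+0.00061238) = 341.414, so SD = 18.477.

Posterior mean ≈ 434.917; posterior SD ≈ 18.477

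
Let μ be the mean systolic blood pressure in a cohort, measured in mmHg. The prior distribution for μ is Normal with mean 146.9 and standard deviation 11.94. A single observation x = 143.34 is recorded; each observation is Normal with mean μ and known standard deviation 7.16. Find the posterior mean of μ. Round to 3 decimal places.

Posterior mean ≈ 144.282

With known σ, the Normal prior is conjugate. Weight on the data is w = (n/σ²)/(n/σ² + 1/τ₀²) = 0.0195063/(0.0195063+0.00701441) = 0.73551.
Posterior mean = w·x̄ + (1−w)·μ₀ = 0.73551·143.34 + 0.26449·146.9 = 144.282.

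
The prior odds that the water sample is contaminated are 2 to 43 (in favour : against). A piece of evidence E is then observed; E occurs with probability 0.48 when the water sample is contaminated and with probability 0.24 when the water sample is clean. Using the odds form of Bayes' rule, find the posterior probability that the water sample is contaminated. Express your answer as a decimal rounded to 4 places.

Prior odds = 2/43 = 0.046512.
Likelihood ratio for E = 0.48/0.24 = 2.0000.
Posterior odds = prior odds × LR = 0.093023.
Posterior probability = odds/(1+odds) = 0.093023/1.0930 = 0.0851.

Posterior probability ≈ 0.0851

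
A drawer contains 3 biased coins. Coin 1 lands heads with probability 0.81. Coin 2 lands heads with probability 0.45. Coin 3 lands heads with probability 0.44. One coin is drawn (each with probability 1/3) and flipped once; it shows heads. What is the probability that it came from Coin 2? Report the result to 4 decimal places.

Posterior probability ≈ 0.2647

Tabulate prior·likelihood by source: [1] prior 0.333333, lik 0.81, product 0.2700; [2] prior 0.333333, lik 0.45, product 0.1500; [3] prior 0.333333, lik 0.44, product 0.1467.
Normalizing constant = 0.56667; the posterior for Coin 2 is its product over the sum, 0.1500/0.56667 = 0.2647.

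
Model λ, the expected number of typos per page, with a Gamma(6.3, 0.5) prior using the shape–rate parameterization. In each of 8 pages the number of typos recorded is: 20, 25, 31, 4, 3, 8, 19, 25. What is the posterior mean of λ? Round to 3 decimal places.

Posterior mean ≈ 16.624

Total count ∑xᵢ = 135 over n = 8 pages.
Gamma is conjugate to the Poisson likelihood: posterior is Gamma(shape = 6.3+135 = 141.3, rate = 0.5+8 = 8.5).
E[λ | data] = 141.3/8.5 = 16.624.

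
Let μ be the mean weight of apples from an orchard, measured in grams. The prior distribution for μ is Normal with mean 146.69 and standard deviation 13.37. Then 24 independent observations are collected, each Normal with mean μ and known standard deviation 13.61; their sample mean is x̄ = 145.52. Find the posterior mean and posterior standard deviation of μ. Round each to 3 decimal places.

With known σ, the Normal prior is conjugate. Weight on the data is w = (n/σ²)/(n/σ² + 1/τ₀²) = 0.129567/(0.129567+0.00559419) = 0.95861.
Posterior mean = w·x̄ + (1−w)·μ₀ = 0.95861·145.52 + 0.041389·146.69 = 145.568. Posterior variance = 1/(0.129567+0.00559419) = 7.39856, so SD = 2.720.

Posterior mean ≈ 145.568; posterior SD ≈ 2.720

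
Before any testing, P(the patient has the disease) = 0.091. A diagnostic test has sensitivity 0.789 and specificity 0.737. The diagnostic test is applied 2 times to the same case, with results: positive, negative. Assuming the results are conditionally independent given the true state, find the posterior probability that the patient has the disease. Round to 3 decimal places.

Posterior P(H) ≈ 0.079

With H the event that the patient has the disease, the joint likelihood of the observed sequence is P(data|H) = 0.789·0.211 = 0.16648 and P(data|¬H) = 0.263·0.737 = 0.19383.
Bayes: P(H|data) = 0.091·0.16648 / (0.091·0.16648 + 0.909·0.19383) = 0.015150/0.19134 = 0.0792.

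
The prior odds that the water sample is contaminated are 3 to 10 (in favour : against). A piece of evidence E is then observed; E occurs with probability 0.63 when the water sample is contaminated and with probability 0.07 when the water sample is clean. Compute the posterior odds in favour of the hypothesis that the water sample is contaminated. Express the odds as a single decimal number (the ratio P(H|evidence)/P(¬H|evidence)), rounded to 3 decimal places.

Posterior odds ≈ 2.700

Prior odds = 3/10 = 0.30000. In log-odds, ln(0.30000) = -1.2040.
Add log likelihood ratio: ln(9.0000) = 2.1972.
Posterior log-odds = 0.99325, so posterior odds = exp(0.99325) = 2.7000.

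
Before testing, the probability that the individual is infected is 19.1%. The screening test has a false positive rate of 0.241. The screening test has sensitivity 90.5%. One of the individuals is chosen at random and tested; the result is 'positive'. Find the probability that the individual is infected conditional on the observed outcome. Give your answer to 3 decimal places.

Let H be the event that the individual is infected. P(H) = 0.191, so P(¬H) = 0.809. With E the 'positive' result, P(E|H) = 0.905 and P(E|¬H) = 0.241.
P(E) = 0.905·0.191 + 0.241·0.809 = 0.17286 + 0.19497 = 0.36782.
By Bayes' theorem, P(H|E) = 0.17286 / 0.36782 = 0.470.

P(H | E) ≈ 0.470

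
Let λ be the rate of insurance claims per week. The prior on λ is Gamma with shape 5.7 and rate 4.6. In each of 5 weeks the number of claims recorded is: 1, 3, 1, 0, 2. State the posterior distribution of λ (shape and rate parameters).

Posterior: Gamma(shape=12.7, rate=9.6)

Total count ∑xᵢ = 7 over n = 5 weeks.
Gamma is conjugate to the Poisson likelihood: posterior is Gamma(shape = 5.7+7 = 12.7, rate = 4.6+5 = 9.6).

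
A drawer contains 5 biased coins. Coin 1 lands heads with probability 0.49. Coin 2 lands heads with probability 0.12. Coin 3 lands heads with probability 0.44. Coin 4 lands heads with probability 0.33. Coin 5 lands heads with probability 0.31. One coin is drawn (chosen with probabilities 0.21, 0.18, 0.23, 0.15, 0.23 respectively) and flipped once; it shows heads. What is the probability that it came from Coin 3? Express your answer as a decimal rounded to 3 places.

Posterior probability ≈ 0.292

P(heads|C1) = 0.49; P(heads|C2) = 0.12; P(heads|C3) = 0.44; P(heads|C4) = 0.33; P(heads|C5) = 0.31.
Prior × likelihood for each source: 0.21·0.49=0.1029, 0.18·0.12=0.02160, 0.23·0.44=0.1012, 0.15·0.33=0.04950, 0.23·0.31=0.07130. Summing gives P(heads) = 0.34650.
P(Coin 3 | heads) = 0.1012 / 0.34650 = 0.292.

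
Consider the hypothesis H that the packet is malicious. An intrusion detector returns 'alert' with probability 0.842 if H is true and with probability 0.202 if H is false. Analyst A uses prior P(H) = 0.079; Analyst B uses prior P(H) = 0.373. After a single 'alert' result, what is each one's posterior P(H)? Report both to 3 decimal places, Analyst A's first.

Analyst A: 0.263; Analyst B: 0.713

P('+'|H) = 0.842, P('+'|¬H) = 0.202.
Analyst A: numerator 0.842·0.079 = 0.066518; evidence = 0.066518+0.202·0.921 = 0.25256; posterior = 0.263.
Analyst B: numerator 0.842·0.373 = 0.31407; evidence = 0.31407+0.202·0.627 = 0.44072; posterior = 0.713.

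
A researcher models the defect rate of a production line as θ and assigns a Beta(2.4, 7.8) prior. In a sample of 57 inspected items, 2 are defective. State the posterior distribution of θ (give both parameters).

Posterior: Beta(4.4, 62.8)

The binomial likelihood is conjugate to the Beta prior: with 2 successes and 55 failures, the posterior is Beta(2.4+2, 7.8+55) = Beta(4.4, 62.8).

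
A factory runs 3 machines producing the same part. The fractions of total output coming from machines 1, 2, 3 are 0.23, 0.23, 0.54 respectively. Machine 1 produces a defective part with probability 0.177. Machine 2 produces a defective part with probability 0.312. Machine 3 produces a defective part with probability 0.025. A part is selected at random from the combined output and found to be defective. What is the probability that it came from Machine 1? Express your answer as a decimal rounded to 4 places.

Posterior probability ≈ 0.3232

Tabulate prior·likelihood by source: [1] prior 0.23, lik 0.177, product 0.04071; [2] prior 0.23, lik 0.312, product 0.07176; [3] prior 0.54, lik 0.025, product 0.01350.
Normalizing constant = 0.12597; the posterior for Machine 1 is its product over the sum, 0.04071/0.12597 = 0.3232.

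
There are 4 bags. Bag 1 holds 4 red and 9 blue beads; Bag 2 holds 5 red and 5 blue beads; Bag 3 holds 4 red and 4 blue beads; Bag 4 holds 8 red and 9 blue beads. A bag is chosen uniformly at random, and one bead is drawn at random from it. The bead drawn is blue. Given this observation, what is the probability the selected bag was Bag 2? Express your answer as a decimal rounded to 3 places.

P(blue|Bag 1) = 0.6923; P(blue|Bag 2) = 0.5; P(blue|Bag 3) = 0.5; P(blue|Bag 4) = 0.5294.
Prior × likelihood for each source: 0.25·0.6923=0.1731, 0.25·0.5=0.1250, 0.25·0.5=0.1250, 0.25·0.5294=0.1324. Summing gives P(blue) = 0.55543.
P(Bag 2 | blue) = 0.1250 / 0.55543 = 0.225.

Posterior probability ≈ 0.225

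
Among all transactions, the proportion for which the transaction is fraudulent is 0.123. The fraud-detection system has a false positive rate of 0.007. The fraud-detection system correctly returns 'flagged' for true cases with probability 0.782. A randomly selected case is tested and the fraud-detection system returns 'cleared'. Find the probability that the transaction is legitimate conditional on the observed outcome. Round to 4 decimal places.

P(¬H | E) ≈ 0.9701

Let H be the event that the transaction is fraudulent. P(H) = 0.123, so P(¬H) = 0.877. With E the 'cleared' result, P(E|H) = 0.218 and P(E|¬H) = 0.993.
P(E) = 0.218·0.123 + 0.993·0.877 = 0.026814 + 0.87086 = 0.89768.
By Bayes' theorem, P(H|E) = 0.026814 / 0.89768 = 0.0299. Hence P(¬H|E) = 1 − 0.0299 = 0.9701.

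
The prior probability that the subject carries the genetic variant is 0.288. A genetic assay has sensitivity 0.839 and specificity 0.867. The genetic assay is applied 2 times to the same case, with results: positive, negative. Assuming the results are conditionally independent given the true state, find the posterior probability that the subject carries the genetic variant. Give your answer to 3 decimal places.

Let H be the event that the subject carries the genetic variant; start with P(H) = 0.288. P('positive'|H) = 0.839, P('positive'|¬H) = 0.133.
Update on result 1 ('positive'): P(H) ← 0.839·0.2880 / (0.839·0.2880 + 0.133·0.7120) = 0.24163/0.33633 = 0.7184.
Update on result 2 ('negative'): P(H) ← 0.161·0.7184 / (0.161·0.7184 + 0.867·0.2816) = 0.11567/0.35978 = 0.3215.

Posterior P(H) ≈ 0.321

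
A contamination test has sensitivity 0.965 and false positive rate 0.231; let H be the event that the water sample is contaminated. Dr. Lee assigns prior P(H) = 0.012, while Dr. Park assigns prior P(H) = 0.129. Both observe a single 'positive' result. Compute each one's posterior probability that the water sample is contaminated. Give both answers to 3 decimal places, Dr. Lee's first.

The likelihood ratio for a 'positive' result is 0.965/0.231 = 4.1775.
Dr. Lee: prior odds 0.012/0.988 = 0.012146; posterior odds 0.050739; posterior probability 0.048.
Dr. Park: prior odds 0.129/0.871 = 0.14811; posterior odds 0.61871; posterior probability 0.382.

Dr. Lee: 0.048; Dr. Park: 0.382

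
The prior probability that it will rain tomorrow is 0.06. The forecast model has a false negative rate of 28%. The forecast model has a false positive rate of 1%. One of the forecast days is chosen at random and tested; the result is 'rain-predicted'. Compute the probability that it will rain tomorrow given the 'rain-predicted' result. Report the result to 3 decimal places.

Write H for 'it will rain tomorrow'. Prior odds H:¬H = 0.06/0.94 = 0.063830. For the 'rain-predicted' outcome, the likelihood ratio is 0.72/0.01 = 72.000.
Posterior odds = 0.063830 × 72.000 = 4.5957, so P(H|E) = 4.5957/(1+4.5957) = 0.821.

P(H | E) ≈ 0.821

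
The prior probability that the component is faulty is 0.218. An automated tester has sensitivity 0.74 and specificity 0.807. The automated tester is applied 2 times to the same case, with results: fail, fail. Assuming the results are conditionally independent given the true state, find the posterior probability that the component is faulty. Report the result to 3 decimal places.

With H the event that the component is faulty, the joint likelihood of the observed sequence is P(data|H) = 0.74·0.74 = 0.54760 and P(data|¬H) = 0.193·0.193 = 0.037249.
Bayes: P(H|data) = 0.218·0.54760 / (0.218·0.54760 + 0.782·0.037249) = 0.11938/0.14851 = 0.8039.

Posterior P(H) ≈ 0.804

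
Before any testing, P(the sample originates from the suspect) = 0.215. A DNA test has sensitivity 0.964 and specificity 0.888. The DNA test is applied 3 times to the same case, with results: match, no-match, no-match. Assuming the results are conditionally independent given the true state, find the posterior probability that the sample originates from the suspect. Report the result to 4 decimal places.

Let H be the event that the sample originates from the suspect; start with P(H) = 0.215. P('match'|H) = 0.964, P('match'|¬H) = 0.112.
Update on result 1 ('match'): P(H) ← 0.964·0.2150 / (0.964·0.2150 + 0.112·0.7850) = 0.20726/0.29518 = 0.7021.
Update on result 2 ('no-match'): P(H) ← 0.036·0.7021 / (0.036·0.7021 + 0.888·0.2979) = 0.025277/0.28977 = 0.0872.
Update on result 3 ('no-match'): P(H) ← 0.036·0.0872 / (0.036·0.0872 + 0.888·0.9128) = 0.0031404/0.81368 = 0.0039.

Posterior P(H) ≈ 0.0039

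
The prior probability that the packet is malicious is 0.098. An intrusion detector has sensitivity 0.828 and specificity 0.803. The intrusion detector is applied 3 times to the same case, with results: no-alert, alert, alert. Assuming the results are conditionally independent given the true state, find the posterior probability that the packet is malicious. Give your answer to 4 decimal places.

Let H be the event that the packet is malicious; start with P(H) = 0.098. P('alert'|H) = 0.828, P('alert'|¬H) = 0.197.
Update on result 1 ('no-alert'): P(H) ← 0.172·0.0980 / (0.172·0.0980 + 0.803·0.9020) = 0.016856/0.74116 = 0.0227.
Update on result 2 ('alert'): P(H) ← 0.828·0.0227 / (0.828·0.0227 + 0.197·0.9773) = 0.018831/0.21135 = 0.0891.
Update on result 3 ('alert'): P(H) ← 0.828·0.0891 / (0.828·0.0891 + 0.197·0.9109) = 0.073773/0.25322 = 0.2913.

Posterior P(H) ≈ 0.2913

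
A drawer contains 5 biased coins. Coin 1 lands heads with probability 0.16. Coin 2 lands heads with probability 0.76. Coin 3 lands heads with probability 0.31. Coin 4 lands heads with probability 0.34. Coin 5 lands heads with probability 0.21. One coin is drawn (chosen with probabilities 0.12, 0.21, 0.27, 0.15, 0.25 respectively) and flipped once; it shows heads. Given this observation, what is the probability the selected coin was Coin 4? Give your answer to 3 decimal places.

P(heads|C1) = 0.16; P(heads|C2) = 0.76; P(heads|C3) = 0.31; P(heads|C4) = 0.34; P(heads|C5) = 0.21.
Prior × likelihood for each source: 0.12·0.16=0.01920, 0.21·0.76=0.1596, 0.27·0.31=0.08370, 0.15·0.34=0.05100, 0.25·0.21=0.05250. Summing gives P(heads) = 0.36600.
P(Coin 4 | heads) = 0.05100 / 0.36600 = 0.139.

Posterior probability ≈ 0.139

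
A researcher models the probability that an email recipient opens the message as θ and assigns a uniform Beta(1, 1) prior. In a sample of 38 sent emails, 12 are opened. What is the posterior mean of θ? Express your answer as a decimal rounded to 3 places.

Observing 12 successes and 26 failures updates Beta(1, 1) by adding the success and failure counts to the two shape parameters: α = 1+12 = 13, β = 1+26 = 27.
E[θ | data] = 13/(13+27) = 0.325.

Posterior mean ≈ 0.325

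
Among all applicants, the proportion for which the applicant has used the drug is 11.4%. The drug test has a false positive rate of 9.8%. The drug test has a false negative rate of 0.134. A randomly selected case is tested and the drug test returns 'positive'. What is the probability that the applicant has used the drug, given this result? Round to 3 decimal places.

P(H | E) ≈ 0.532

Write H for 'the applicant has used the drug'. Prior odds H:¬H = 0.114/0.886 = 0.12867. For the 'positive' outcome, the likelihood ratio is 0.866/0.098 = 8.8367.
Posterior odds = 0.12867 × 8.8367 = 1.1370, so P(H|E) = 1.1370/(1+1.1370) = 0.532.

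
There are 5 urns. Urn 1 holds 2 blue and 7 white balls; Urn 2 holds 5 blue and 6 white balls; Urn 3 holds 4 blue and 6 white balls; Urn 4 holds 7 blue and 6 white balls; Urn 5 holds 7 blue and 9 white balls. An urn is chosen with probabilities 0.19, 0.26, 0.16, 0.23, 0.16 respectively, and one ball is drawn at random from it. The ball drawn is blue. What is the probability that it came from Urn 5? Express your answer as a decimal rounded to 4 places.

Tabulate prior·likelihood by source: [1] prior 0.19, lik 0.2222, product 0.04222; [2] prior 0.26, lik 0.4545, product 0.1182; [3] prior 0.16, lik 0.4, product 0.06400; [4] prior 0.23, lik 0.5385, product 0.1238; [5] prior 0.16, lik 0.4375, product 0.07000.
Normalizing constant = 0.41825; the posterior for Urn 5 is its product over the sum, 0.07000/0.41825 = 0.1674.

Posterior probability ≈ 0.1674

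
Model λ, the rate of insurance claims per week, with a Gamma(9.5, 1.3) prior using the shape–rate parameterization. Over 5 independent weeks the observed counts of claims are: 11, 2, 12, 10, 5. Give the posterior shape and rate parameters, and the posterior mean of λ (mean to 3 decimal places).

Posterior: Gamma(shape=49.5, rate=6.3); mean ≈ 7.857

The Poisson likelihood adds the total count to the shape and the number of exposure periods to the rate. Here ∑xᵢ = 40 and n = 5, so shape 9.5→49.5 and rate 1.3→6.3.
E[λ | data] = 49.5/6.3 = 7.857.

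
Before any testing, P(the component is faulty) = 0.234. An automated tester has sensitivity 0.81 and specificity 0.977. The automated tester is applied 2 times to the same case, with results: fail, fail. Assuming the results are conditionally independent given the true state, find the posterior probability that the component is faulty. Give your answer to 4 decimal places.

Let H be the event that the component is faulty; start with P(H) = 0.234. P('fail'|H) = 0.81, P('fail'|¬H) = 0.023.
Update on result 1 ('fail'): P(H) ← 0.81·0.2340 / (0.81·0.2340 + 0.023·0.7660) = 0.18954/0.20716 = 0.9150.
Update on result 2 ('fail'): P(H) ← 0.81·0.9150 / (0.81·0.9150 + 0.023·0.0850) = 0.74111/0.74307 = 0.9974.

Posterior P(H) ≈ 0.9974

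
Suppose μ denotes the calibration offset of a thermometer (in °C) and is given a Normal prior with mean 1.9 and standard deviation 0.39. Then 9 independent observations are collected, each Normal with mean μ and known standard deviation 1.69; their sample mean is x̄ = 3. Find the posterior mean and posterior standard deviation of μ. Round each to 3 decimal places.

Prior precision 1/τ₀² = 1/0.39² = 6.57462; data precision n/σ² = 9/1.69² = 3.15115.
Posterior precision = 6.57462 + 3.15115 = 9.72577, giving posterior SD = 1/√9.72577 = 0.321.
Posterior mean = (6.57462·1.9 + 3.15115·3) / 9.72577 = 2.256.

Posterior mean ≈ 2.256; posterior SD ≈ 0.321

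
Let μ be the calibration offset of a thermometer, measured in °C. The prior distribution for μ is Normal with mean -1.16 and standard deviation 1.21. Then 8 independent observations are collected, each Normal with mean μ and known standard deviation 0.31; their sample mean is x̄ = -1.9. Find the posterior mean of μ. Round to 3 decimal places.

Posterior mean ≈ -1.894

Prior precision 1/τ₀² = 1/1.21² = 0.683013; data precision n/σ² = 8/0.31² = 83.2466.
Posterior precision = 0.683013 + 83.2466 = 83.9296.
Posterior mean = (0.683013·-1.16 + 83.2466·-1.9) / 83.9296 = -1.894.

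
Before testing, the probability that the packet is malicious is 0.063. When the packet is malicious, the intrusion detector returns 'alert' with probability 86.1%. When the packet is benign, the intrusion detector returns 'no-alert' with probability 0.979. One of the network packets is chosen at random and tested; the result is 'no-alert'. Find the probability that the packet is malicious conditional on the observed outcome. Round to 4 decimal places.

P(H | E) ≈ 0.0095

Write H for 'the packet is malicious'. Prior odds H:¬H = 0.063/0.937 = 0.067236. For the 'no-alert' outcome, the likelihood ratio is 0.139/0.979 = 0.14198.
Posterior odds = 0.067236 × 0.14198 = 0.0095463, so P(H|E) = 0.0095463/(1+0.0095463) = 0.0095.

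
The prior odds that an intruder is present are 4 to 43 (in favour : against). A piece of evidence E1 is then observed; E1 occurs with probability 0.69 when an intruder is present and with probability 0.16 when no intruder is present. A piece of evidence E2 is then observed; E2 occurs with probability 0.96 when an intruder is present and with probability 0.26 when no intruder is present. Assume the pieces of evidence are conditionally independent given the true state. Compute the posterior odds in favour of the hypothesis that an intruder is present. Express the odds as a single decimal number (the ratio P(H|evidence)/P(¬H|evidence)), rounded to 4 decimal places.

Prior odds = 4/43 = 0.093023.
Likelihood ratio for E1 = 0.69/0.16 = 4.3125.
Likelihood ratio for E2 = 0.96/0.26 = 3.6923.
Posterior odds = prior odds × LR₁ × LR₂ = 1.4812.

Posterior odds ≈ 1.4812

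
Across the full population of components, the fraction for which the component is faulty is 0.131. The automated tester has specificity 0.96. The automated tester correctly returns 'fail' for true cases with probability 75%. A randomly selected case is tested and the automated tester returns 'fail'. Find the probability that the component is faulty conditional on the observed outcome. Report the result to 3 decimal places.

P(H | E) ≈ 0.739

Let H be the event that the component is faulty. P(H) = 0.131, so P(¬H) = 0.869. With E the 'fail' result, P(E|H) = 0.75 and P(E|¬H) = 0.04.
P(E) = 0.75·0.131 + 0.04·0.869 = 0.098250 + 0.034760 = 0.13301.
By Bayes' theorem, P(H|E) = 0.098250 / 0.13301 = 0.739.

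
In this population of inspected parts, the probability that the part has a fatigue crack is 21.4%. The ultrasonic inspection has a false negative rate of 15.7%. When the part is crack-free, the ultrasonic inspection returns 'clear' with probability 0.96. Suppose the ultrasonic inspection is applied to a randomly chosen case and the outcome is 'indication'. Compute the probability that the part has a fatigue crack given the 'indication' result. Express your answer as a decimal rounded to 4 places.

Let H be the event that the part has a fatigue crack. P(H) = 0.214, so P(¬H) = 0.786. With E the 'indication' result, P(E|H) = 0.843 and P(E|¬H) = 0.04.
P(E) = 0.843·0.214 + 0.04·0.786 = 0.18040 + 0.031440 = 0.21184.
By Bayes' theorem, P(H|E) = 0.18040 / 0.21184 = 0.8516.

P(H | E) ≈ 0.8516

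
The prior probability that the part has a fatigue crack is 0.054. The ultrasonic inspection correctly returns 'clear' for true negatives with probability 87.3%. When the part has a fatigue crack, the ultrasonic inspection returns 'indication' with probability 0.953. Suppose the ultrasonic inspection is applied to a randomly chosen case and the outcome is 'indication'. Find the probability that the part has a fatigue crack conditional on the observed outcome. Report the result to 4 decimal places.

Write H for 'the part has a fatigue crack'. Prior odds H:¬H = 0.054/0.946 = 0.057082. For the 'indication' outcome, the likelihood ratio is 0.953/0.127 = 7.5039.
Posterior odds = 0.057082 × 7.5039 = 0.42834, so P(H|E) = 0.42834/(1+0.42834) = 0.2999.

P(H | E) ≈ 0.2999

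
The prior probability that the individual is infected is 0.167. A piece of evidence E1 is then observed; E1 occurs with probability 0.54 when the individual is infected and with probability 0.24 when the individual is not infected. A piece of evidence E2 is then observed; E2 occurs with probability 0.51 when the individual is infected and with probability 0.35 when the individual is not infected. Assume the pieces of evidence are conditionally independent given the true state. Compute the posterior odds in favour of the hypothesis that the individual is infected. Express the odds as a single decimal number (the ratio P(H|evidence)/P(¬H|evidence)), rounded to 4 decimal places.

Prior odds = 0.167/(1−0.167) = 0.20048. In log-odds, ln(0.20048) = -1.6070.
Add log likelihood ratios: ln(2.2500) + ln(1.4571) = 1.1874.
Posterior log-odds = -0.41963, so posterior odds = exp(-0.41963) = 0.65729.

Posterior odds ≈ 0.6573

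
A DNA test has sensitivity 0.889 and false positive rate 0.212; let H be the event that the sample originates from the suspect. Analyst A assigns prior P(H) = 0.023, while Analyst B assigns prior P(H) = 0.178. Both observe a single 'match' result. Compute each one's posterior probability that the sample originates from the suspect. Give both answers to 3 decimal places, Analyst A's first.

The likelihood ratio for a 'match' result is 0.889/0.212 = 4.1934.
Analyst A: prior odds 0.023/0.977 = 0.023541; posterior odds 0.098719; posterior probability 0.090.
Analyst B: prior odds 0.178/0.822 = 0.21655; posterior odds 0.90806; posterior probability 0.476.

Analyst A: 0.090; Analyst B: 0.476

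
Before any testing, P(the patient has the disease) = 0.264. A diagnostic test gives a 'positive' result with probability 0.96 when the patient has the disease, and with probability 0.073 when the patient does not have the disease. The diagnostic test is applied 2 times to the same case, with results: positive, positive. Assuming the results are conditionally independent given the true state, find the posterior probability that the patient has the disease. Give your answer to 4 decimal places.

Posterior P(H) ≈ 0.9841

Let H be the event that the patient has the disease; start with P(H) = 0.264. P('positive'|H) = 0.96, P('positive'|¬H) = 0.073.
Update on result 1 ('positive'): P(H) ← 0.96·0.2640 / (0.96·0.2640 + 0.073·0.7360) = 0.25344/0.30717 = 0.8251.
Update on result 2 ('positive'): P(H) ← 0.96·0.8251 / (0.96·0.8251 + 0.073·0.1749) = 0.79208/0.80485 = 0.9841.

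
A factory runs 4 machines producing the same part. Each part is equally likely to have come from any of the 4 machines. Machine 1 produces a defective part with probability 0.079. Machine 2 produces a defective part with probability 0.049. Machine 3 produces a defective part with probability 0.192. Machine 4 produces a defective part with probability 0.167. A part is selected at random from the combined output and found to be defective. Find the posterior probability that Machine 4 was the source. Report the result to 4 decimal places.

P(defective|M1) = 0.079; P(defective|M2) = 0.049; P(defective|M3) = 0.192; P(defective|M4) = 0.167.
Prior × likelihood for each source: 0.25·0.079=0.01975, 0.25·0.049=0.01225, 0.25·0.192=0.04800, 0.25·0.167=0.04175. Summing gives P(defective) = 0.12175.
P(Machine 4 | defective) = 0.04175 / 0.12175 = 0.3429.

Posterior probability ≈ 0.3429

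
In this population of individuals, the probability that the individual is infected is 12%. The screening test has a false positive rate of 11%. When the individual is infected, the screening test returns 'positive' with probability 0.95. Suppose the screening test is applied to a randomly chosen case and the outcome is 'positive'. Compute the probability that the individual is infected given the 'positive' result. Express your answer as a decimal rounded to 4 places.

Write H for 'the individual is infected'. Prior odds H:¬H = 0.12/0.88 = 0.13636. For the 'positive' outcome, the likelihood ratio is 0.95/0.11 = 8.6364.
Posterior odds = 0.13636 × 8.6364 = 1.1777, so P(H|E) = 1.1777/(1+1.1777) = 0.5408.

P(H | E) ≈ 0.5408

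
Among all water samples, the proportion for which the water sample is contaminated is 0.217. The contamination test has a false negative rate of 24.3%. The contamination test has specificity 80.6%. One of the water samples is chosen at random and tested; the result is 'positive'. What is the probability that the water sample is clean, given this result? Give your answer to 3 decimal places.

Write H for 'the water sample is contaminated'. Prior odds H:¬H = 0.217/0.783 = 0.27714. For the 'positive' outcome, the likelihood ratio is 0.757/0.194 = 3.9021.
Posterior odds = 0.27714 × 3.9021 = 1.0814, so P(H|E) = 1.0814/(1+1.0814) = 0.520. Then P(¬H|E) = 1 − 0.520 = 0.480.

P(¬H | E) ≈ 0.480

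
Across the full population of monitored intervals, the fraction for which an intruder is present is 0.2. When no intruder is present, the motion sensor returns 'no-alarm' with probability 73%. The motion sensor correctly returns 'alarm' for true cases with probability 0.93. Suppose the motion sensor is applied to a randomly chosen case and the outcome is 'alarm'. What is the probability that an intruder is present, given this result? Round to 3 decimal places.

Let H be the event that an intruder is present. P(H) = 0.2, so P(¬H) = 0.8. With E the 'alarm' result, P(E|H) = 0.93 and P(E|¬H) = 0.27.
P(E) = 0.93·0.2 + 0.27·0.8 = 0.18600 + 0.21600 = 0.40200.
By Bayes' theorem, P(H|E) = 0.18600 / 0.40200 = 0.463.

P(H | E) ≈ 0.463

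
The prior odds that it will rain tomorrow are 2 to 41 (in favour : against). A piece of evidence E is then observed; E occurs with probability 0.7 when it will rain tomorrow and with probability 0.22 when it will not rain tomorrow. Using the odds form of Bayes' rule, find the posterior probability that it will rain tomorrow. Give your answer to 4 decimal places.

Prior odds = 2/41 = 0.048780. In log-odds, ln(0.048780) = -3.0204.
Add log likelihood ratio: ln(3.1818) = 1.1575.
Posterior log-odds = -1.8630, so posterior odds = exp(-1.8630) = 0.15521. Converting, P(H|E) = 0.15521/1.1552 = 0.1344.

Posterior probability ≈ 0.1344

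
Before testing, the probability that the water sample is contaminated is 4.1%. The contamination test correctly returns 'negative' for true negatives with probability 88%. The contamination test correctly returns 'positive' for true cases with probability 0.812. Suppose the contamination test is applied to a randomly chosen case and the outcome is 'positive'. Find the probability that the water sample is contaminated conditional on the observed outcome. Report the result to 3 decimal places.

P(H | E) ≈ 0.224

Write H for 'the water sample is contaminated'. Prior odds H:¬H = 0.041/0.959 = 0.042753. For the 'positive' outcome, the likelihood ratio is 0.812/0.12 = 6.7667.
Posterior odds = 0.042753 × 6.7667 = 0.28929, so P(H|E) = 0.28929/(1+0.28929) = 0.224.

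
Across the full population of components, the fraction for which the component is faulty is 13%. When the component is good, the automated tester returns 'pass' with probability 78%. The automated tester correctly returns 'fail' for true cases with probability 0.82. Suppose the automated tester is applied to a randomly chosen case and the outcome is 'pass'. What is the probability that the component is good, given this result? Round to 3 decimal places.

P(¬H | E) ≈ 0.967

Write H for 'the component is faulty'. Prior odds H:¬H = 0.13/0.87 = 0.14943. For the 'pass' outcome, the likelihood ratio is 0.18/0.78 = 0.23077.
Posterior odds = 0.14943 × 0.23077 = 0.034483, so P(H|E) = 0.034483/(1+0.034483) = 0.033. Then P(¬H|E) = 1 − 0.033 = 0.967.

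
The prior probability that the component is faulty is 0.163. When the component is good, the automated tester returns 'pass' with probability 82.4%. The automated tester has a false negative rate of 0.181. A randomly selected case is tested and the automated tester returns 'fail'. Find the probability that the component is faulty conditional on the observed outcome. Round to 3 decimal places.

P(H | E) ≈ 0.475

Write H for 'the component is faulty'. Prior odds H:¬H = 0.163/0.837 = 0.19474. For the 'fail' outcome, the likelihood ratio is 0.819/0.176 = 4.6534.
Posterior odds = 0.19474 × 4.6534 = 0.90622, so P(H|E) = 0.90622/(1+0.90622) = 0.475.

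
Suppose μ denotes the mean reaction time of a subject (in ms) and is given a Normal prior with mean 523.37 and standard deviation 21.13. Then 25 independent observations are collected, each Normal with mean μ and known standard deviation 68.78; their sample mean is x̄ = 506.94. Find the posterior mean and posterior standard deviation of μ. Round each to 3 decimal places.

Posterior mean ≈ 511.831; posterior SD ≈ 11.528

Prior precision 1/τ₀² = 1/21.13² = 0.00223976; data precision n/σ² = 25/68.78² = 0.00528464.
Posterior precision = 0.00223976 + 0.00528464 = 0.00752440, giving posterior SD = 1/√0.00752440 = 11.528.
Posterior mean = (0.00223976·523.37 + 0.00528464·506.94) / 0.00752440 = 511.831.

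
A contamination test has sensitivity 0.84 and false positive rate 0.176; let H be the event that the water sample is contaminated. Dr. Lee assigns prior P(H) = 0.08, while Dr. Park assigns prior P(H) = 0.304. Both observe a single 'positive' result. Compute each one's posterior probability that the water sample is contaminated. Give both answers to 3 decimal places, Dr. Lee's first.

Dr. Lee: 0.293; Dr. Park: 0.676

P('+'|H) = 0.84, P('+'|¬H) = 0.176.
Dr. Lee: numerator 0.84·0.08 = 0.067200; evidence = 0.067200+0.176·0.92 = 0.22912; posterior = 0.293.
Dr. Park: numerator 0.84·0.304 = 0.25536; evidence = 0.25536+0.176·0.696 = 0.37786; posterior = 0.676.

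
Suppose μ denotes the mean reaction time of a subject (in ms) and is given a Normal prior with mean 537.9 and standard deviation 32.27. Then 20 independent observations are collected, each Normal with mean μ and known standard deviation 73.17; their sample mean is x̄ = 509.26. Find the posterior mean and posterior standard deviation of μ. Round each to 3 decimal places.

With known σ, the Normal prior is conjugate. Weight on the data is w = (n/σ²)/(n/σ² + 1/τ₀²) = 0.00373563/(0.00373563+0.00096029) = 0.79551.
Posterior mean = w·x̄ + (1−w)·μ₀ = 0.79551·509.26 + 0.20449·537.9 = 515.117. Posterior variance = 1/(0.00373563+0.00096029) = 212.951, so SD = 14.593.

Posterior mean ≈ 515.117; posterior SD ≈ 14.593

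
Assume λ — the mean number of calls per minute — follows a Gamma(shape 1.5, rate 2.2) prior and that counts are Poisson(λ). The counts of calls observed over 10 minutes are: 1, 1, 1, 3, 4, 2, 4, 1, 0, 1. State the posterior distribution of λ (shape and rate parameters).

Posterior: Gamma(shape=19.5, rate=12.2)

The Poisson likelihood adds the total count to the shape and the number of exposure periods to the rate. Here ∑xᵢ = 18 and n = 10, so shape 1.5→19.5 and rate 2.2→12.2.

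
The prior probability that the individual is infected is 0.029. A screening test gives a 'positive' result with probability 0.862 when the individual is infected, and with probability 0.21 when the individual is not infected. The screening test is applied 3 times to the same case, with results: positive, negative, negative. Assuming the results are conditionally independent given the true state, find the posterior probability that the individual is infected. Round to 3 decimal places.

Posterior P(H) ≈ 0.004

Let H be the event that the individual is infected; start with P(H) = 0.029. P('positive'|H) = 0.862, P('positive'|¬H) = 0.21.
Update on result 1 ('positive'): P(H) ← 0.862·0.0290 / (0.862·0.0290 + 0.21·0.9710) = 0.024998/0.22891 = 0.1092.
Update on result 2 ('negative'): P(H) ← 0.138·0.1092 / (0.138·0.1092 + 0.79·0.8908) = 0.015070/0.71880 = 0.0210.
Update on result 3 ('negative'): P(H) ← 0.138·0.0210 / (0.138·0.0210 + 0.79·0.9790) = 0.0028933/0.77633 = 0.0037.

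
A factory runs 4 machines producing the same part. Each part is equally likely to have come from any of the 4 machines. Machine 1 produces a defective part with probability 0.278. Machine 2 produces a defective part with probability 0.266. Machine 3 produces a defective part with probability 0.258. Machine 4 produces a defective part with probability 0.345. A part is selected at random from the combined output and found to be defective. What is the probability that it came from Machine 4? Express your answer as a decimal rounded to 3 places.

Posterior probability ≈ 0.301

Tabulate prior·likelihood by source: [1] prior 0.25, lik 0.278, product 0.06950; [2] prior 0.25, lik 0.266, product 0.06650; [3] prior 0.25, lik 0.258, product 0.06450; [4] prior 0.25, lik 0.345, product 0.08625.
Normalizing constant = 0.28675; the posterior for Machine 4 is its product over the sum, 0.08625/0.28675 = 0.301.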